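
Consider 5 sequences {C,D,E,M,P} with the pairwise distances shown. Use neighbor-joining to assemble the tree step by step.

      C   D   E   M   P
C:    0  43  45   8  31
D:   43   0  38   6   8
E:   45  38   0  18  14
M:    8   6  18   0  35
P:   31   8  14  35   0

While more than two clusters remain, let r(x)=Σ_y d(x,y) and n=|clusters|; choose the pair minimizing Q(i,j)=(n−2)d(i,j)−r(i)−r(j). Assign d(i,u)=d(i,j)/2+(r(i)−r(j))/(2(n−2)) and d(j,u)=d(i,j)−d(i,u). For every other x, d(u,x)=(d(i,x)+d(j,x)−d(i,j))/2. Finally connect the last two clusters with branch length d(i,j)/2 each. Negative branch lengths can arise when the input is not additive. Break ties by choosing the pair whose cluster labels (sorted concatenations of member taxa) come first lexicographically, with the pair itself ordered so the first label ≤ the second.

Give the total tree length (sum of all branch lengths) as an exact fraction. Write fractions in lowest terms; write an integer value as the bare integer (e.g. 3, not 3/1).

407/8

1. join C+M (d=8, Q=-170) ⇒ CM; edges |C|=14, |M|=-6
  updated: d(CM,D)=41/2, d(CM,E)=55/2, d(CM,P)=29
2. join CM+D (d=41/2, Q=-205/2) ⇒ CDM; edges |CM|=103/8, |D|=61/8
  updated: d(CDM,E)=45/2, d(CDM,P)=33/4
3. join CDM+E (d=45/2, Q=-179/4) ⇒ CDEM; edges |CDM|=67/8, |E|=113/8
  updated: d(CDEM,P)=-1/8
4. join CDEM+P (d=-1/8) ⇒ CDEMP; edges |CDEM|=-1/16, |P|=-1/16
final tree: ((((C:14,M:-6):103/8,D:61/8):67/8,E:113/8):-1/16,P:-1/16)
total length: 407/8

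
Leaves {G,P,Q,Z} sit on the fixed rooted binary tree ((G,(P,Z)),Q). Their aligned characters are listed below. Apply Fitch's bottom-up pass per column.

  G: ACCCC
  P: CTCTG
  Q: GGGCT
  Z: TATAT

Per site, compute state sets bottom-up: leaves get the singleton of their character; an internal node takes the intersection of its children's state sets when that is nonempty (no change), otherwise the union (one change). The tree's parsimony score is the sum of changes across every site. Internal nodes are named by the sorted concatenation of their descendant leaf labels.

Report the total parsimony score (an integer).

12

PZ@0: {C} ∪ {T} = {C,T} (union, +1)
GPZ@0: {A} ∪ {C,T} = {A,C,T} (union, +1)
GPQZ@0: {A,C,T} ∪ {G} = {A,C,G,T} (union, +1)
PZ@1: {T} ∪ {A} = {A,T} (union, +1)
GPZ@1: {C} ∪ {A,T} = {A,C,T} (union, +1)
GPQZ@1: {A,C,T} ∪ {G} = {A,C,G,T} (union, +1)
PZ@2: {C} ∪ {T} = {C,T} (union, +1)
GPZ@2: {C} ∩ {C,T} = {C} (intersection, +0)
GPQZ@2: {C} ∪ {G} = {C,G} (union, +1)
PZ@3: {T} ∪ {A} = {A,T} (union, +1)
GPZ@3: {C} ∪ {A,T} = {A,C,T} (union, +1)
GPQZ@3: {A,C,T} ∩ {C} = {C} (intersection, +0)
PZ@4: {G} ∪ {T} = {G,T} (union, +1)
GPZ@4: {C} ∪ {G,T} = {C,G,T} (union, +1)
GPQZ@4: {C,G,T} ∩ {T} = {T} (intersection, +0)
per-site changes: [3, 3, 2, 2, 2]; total = 12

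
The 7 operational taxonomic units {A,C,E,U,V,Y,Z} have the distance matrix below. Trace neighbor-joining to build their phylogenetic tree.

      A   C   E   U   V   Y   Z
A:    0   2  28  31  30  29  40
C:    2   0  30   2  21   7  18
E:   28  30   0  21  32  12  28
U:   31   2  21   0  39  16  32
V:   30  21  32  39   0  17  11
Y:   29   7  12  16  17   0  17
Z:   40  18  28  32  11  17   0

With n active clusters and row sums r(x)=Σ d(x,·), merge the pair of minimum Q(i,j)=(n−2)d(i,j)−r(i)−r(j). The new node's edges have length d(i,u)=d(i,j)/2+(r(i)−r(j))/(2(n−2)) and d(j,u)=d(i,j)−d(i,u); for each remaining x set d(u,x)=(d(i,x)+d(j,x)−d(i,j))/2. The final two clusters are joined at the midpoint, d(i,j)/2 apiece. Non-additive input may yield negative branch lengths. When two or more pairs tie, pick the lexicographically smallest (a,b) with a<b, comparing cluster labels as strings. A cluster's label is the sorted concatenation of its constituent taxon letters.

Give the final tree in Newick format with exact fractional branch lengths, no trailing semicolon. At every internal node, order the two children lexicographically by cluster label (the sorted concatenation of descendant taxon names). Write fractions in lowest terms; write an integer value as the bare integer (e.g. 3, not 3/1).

1. join V+Z (d=11, Q=-241) ⇒ VZ; edges |V|=59/10, |Z|=51/10
  updated: d(A,VZ)=59/2, d(C,VZ)=14, d(E,VZ)=49/2, d(U,VZ)=30, d(VZ,Y)=23/2
2. join A+C (d=2, Q=-333/2) ⇒ AC; edges |A|=145/16, |C|=-113/16
  updated: d(AC,E)=28, d(AC,U)=31/2, d(AC,VZ)=83/4, d(AC,Y)=17
3. join AC+U (d=31/2, Q=-469/4) ⇒ ACU; edges |AC|=181/24, |U|=191/24
  updated: d(ACU,E)=67/4, d(ACU,VZ)=141/8, d(ACU,Y)=35/4
4. join ACU+E (d=67/4, Q=-503/8) ⇒ ACEU; edges |ACU|=187/32, |E|=349/32
  updated: d(ACEU,VZ)=203/16, d(ACEU,Y)=2
5. join ACEU+VZ (d=203/16, Q=-419/16) ⇒ ACEUVZ; edges |ACEU|=51/32, |VZ|=355/32
  updated: d(ACEUVZ,Y)=13/32
6. join ACEUVZ+Y (d=13/32) ⇒ ACEUVYZ; edges |ACEUVZ|=13/64, |Y|=13/64
final tree: (((((A:145/16,C:-113/16):181/24,U:191/24):187/32,E:349/32):51/32,(V:59/10,Z:51/10):355/32):13/64,Y:13/64)
total length: 1867/32

(((((A:145/16,C:-113/16):181/24,U:191/24):187/32,E:349/32):51/32,(V:59/10,Z:51/10):355/32):13/64,Y:13/64)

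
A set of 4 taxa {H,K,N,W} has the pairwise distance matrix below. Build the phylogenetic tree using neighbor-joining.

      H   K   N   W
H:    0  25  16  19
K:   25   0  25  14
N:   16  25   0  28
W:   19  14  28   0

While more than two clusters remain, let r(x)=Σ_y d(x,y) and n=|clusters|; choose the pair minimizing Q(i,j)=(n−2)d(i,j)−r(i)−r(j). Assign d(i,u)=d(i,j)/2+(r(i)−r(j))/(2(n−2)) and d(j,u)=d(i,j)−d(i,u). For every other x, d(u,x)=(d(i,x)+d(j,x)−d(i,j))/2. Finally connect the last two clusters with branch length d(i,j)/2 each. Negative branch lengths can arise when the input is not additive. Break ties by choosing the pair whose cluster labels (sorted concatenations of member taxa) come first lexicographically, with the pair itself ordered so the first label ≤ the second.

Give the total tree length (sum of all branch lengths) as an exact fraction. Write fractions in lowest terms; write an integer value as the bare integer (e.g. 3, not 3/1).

step 1: merge (H,N) at d=16, Q=-97; branch lengths H→23/4, N→41/4; new cluster HN
  updated: d(HN,K)=17, d(HN,W)=31/2
step 2: merge (HN,K) at d=17, Q=-93/2; branch lengths HN→37/4, K→31/4; new cluster HKN
  updated: d(HKN,W)=25/4
step 3: merge (HKN,W) at d=25/4; branch lengths HKN→25/8, W→25/8; new cluster HKNW
final tree: (((H:23/4,N:41/4):37/4,K:31/4):25/8,W:25/8)
total length: 157/4

157/4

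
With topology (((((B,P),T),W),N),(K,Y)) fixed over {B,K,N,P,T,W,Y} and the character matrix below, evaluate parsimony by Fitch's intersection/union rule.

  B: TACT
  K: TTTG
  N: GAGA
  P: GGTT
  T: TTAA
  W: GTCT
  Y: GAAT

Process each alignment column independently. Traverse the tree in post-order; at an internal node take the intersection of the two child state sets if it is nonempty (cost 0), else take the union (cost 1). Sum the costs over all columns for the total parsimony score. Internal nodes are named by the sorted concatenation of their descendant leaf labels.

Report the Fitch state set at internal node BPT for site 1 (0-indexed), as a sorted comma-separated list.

[col 0] BP: children B:{T}, P:{G} ∪→ {G,T}; cost 1
[col 0] BPT: children BP:{G,T}, T:{T} ∩→ {T}; cost 0
[col 0] BPTW: children BPT:{T}, W:{G} ∪→ {G,T}; cost 1
[col 0] BNPTW: children BPTW:{G,T}, N:{G} ∩→ {G}; cost 0
[col 0] KY: children K:{T}, Y:{G} ∪→ {G,T}; cost 1
[col 0] BKNPTWY: children BNPTW:{G}, KY:{G,T} ∩→ {G}; cost 0
[col 1] BP: children B:{A}, P:{G} ∪→ {A,G}; cost 1
[col 1] BPT: children BP:{A,G}, T:{T} ∪→ {A,G,T}; cost 1
[col 1] BPTW: children BPT:{A,G,T}, W:{T} ∩→ {T}; cost 0
[col 1] BNPTW: children BPTW:{T}, N:{A} ∪→ {A,T}; cost 1
[col 1] KY: children K:{T}, Y:{A} ∪→ {A,T}; cost 1
[col 1] BKNPTWY: children BNPTW:{A,T}, KY:{A,T} ∩→ {A,T}; cost 0
[col 2] BP: children B:{C}, P:{T} ∪→ {C,T}; cost 1
[col 2] BPT: children BP:{C,T}, T:{A} ∪→ {A,C,T}; cost 1
[col 2] BPTW: children BPT:{A,C,T}, W:{C} ∩→ {C}; cost 0
[col 2] BNPTW: children BPTW:{C}, N:{G} ∪→ {C,G}; cost 1
[col 2] KY: children K:{T}, Y:{A} ∪→ {A,T}; cost 1
[col 2] BKNPTWY: children BNPTW:{C,G}, KY:{A,T} ∪→ {A,C,G,T}; cost 1
[col 3] BP: children B:{T}, P:{T} ∩→ {T}; cost 0
[col 3] BPT: children BP:{T}, T:{A} ∪→ {A,T}; cost 1
[col 3] BPTW: children BPT:{A,T}, W:{T} ∩→ {T}; cost 0
[col 3] BNPTW: children BPTW:{T}, N:{A} ∪→ {A,T}; cost 1
[col 3] KY: children K:{G}, Y:{T} ∪→ {G,T}; cost 1
[col 3] BKNPTWY: children BNPTW:{A,T}, KY:{G,T} ∩→ {T}; cost 0
per-site changes: [3, 4, 5, 3]; total = 15

A,G,T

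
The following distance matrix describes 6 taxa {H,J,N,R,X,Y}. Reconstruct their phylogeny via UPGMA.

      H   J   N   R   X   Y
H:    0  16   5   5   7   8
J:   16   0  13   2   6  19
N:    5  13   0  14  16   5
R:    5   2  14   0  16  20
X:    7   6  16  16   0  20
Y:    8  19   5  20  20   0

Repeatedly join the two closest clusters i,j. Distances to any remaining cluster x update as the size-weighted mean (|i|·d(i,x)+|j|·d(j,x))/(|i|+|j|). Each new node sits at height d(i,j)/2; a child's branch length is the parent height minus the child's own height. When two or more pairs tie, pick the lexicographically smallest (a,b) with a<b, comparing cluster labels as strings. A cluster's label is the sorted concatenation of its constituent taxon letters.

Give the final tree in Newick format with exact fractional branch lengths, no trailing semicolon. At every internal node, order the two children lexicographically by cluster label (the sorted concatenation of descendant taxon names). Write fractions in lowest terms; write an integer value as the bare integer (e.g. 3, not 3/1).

iteration 1: select J,R (d=2); attach at lengths (1, 1); label the merged cluster JR
  updated: d(H,JR)=21/2, d(JR,N)=27/2, d(JR,X)=11, d(JR,Y)=39/2
iteration 2: select H,N (d=5); attach at lengths (5/2, 5/2); label the merged cluster HN
  updated: d(HN,JR)=12, d(HN,X)=23/2, d(HN,Y)=13/2
iteration 3: select HN,Y (d=13/2); attach at lengths (3/4, 13/4); label the merged cluster HNY
  updated: d(HNY,JR)=29/2, d(HNY,X)=43/3
iteration 4: select JR,X (d=11); attach at lengths (9/2, 11/2); label the merged cluster JRX
  updated: d(HNY,JRX)=130/9
iteration 5: select HNY,JRX (d=130/9); attach at lengths (143/36, 31/18); label the merged cluster HJNRXY
final tree: (((H:5/2,N:5/2):3/4,Y:13/4):143/36,((J:1,R:1):9/2,X:11/2):31/18)
total length: 961/36

(((H:5/2,N:5/2):3/4,Y:13/4):143/36,((J:1,R:1):9/2,X:11/2):31/18)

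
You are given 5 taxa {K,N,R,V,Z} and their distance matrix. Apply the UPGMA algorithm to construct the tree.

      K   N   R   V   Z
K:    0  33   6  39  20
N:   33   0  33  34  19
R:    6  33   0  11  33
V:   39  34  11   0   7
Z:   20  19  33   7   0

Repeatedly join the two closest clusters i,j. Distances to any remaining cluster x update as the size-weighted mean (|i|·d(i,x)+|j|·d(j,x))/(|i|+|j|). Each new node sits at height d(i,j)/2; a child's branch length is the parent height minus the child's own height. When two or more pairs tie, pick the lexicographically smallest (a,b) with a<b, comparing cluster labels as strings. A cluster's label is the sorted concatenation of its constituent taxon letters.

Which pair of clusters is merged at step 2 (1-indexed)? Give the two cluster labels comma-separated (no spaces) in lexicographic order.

1. join K+R (d=6) ⇒ KR; edges |K|=3, |R|=3
  updated: d(KR,N)=33, d(KR,V)=25, d(KR,Z)=53/2
2. join V+Z (d=7) ⇒ VZ; edges |V|=7/2, |Z|=7/2
  updated: d(KR,VZ)=103/4, d(N,VZ)=53/2
3. join KR+VZ (d=103/4) ⇒ KRVZ; edges |KR|=79/8, |VZ|=75/8
  updated: d(KRVZ,N)=119/4
4. join KRVZ+N (d=119/4) ⇒ KNRVZ; edges |KRVZ|=2, |N|=119/8
final tree: (((K:3,R:3):79/8,(V:7/2,Z:7/2):75/8):2,N:119/8)
total length: 393/8

V,Z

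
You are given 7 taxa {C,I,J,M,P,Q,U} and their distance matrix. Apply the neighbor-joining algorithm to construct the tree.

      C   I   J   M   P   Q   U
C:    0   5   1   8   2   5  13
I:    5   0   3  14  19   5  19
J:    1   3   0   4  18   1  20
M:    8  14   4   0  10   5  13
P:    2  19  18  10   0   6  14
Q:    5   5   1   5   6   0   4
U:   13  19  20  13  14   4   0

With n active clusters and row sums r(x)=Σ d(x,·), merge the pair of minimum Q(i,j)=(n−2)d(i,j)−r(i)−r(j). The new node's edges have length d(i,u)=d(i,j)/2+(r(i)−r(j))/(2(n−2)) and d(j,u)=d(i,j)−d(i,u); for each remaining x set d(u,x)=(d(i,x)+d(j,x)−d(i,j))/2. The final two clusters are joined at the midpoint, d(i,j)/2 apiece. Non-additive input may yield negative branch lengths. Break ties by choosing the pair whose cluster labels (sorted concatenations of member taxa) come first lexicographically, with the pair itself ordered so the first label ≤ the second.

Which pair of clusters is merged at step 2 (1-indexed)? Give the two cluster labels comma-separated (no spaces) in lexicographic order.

C,P

iteration 1: select I,J (d=3, Q=-97); attach at lengths (33/10, -3/10); label the merged cluster IJ
  updated: d(C,IJ)=3/2, d(IJ,M)=15/2, d(IJ,P)=17, d(IJ,Q)=3/2, d(IJ,U)=18
iteration 2: select C,P (d=2, Q=-141/2); attach at lengths (-23/16, 55/16); label the merged cluster CP
  updated: d(CP,IJ)=33/4, d(CP,M)=8, d(CP,Q)=9/2, d(CP,U)=25/2
iteration 3: select Q,U (d=4, Q=-101/2); attach at lengths (-41/12, 89/12); label the merged cluster QU
  updated: d(CP,QU)=13/2, d(IJ,QU)=31/4, d(M,QU)=7
iteration 4: select CP,QU (d=13/2, Q=-31); attach at lengths (29/8, 23/8); label the merged cluster CPQU
  updated: d(CPQU,IJ)=19/4, d(CPQU,M)=17/4
iteration 5: select CPQU,IJ (d=19/4, Q=-33/2); attach at lengths (3/4, 4); label the merged cluster CIJPQU
  updated: d(CIJPQU,M)=7/2
iteration 6: select CIJPQU,M (d=7/2); attach at lengths (7/4, 7/4); label the merged cluster CIJMPQU
final tree: ((((C:-23/16,P:55/16):29/8,(Q:-41/12,U:89/12):23/8):3/4,(I:33/10,J:-3/10):4):7/4,M:7/4)
total length: 95/4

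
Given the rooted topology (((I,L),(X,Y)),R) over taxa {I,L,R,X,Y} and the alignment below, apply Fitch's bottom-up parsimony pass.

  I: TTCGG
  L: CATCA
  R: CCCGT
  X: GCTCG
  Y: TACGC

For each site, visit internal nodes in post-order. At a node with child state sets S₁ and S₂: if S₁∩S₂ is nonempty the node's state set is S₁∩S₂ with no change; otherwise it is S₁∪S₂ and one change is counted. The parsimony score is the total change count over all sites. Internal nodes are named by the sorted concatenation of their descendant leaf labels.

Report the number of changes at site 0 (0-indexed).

3

IL@0: {T} ∪ {C} = {C,T} (union, +1)
XY@0: {G} ∪ {T} = {G,T} (union, +1)
ILXY@0: {C,T} ∩ {G,T} = {T} (intersection, +0)
ILRXY@0: {T} ∪ {C} = {C,T} (union, +1)
IL@1: {T} ∪ {A} = {A,T} (union, +1)
XY@1: {C} ∪ {A} = {A,C} (union, +1)
ILXY@1: {A,T} ∩ {A,C} = {A} (intersection, +0)
ILRXY@1: {A} ∪ {C} = {A,C} (union, +1)
IL@2: {C} ∪ {T} = {C,T} (union, +1)
XY@2: {T} ∪ {C} = {C,T} (union, +1)
ILXY@2: {C,T} ∩ {C,T} = {C,T} (intersection, +0)
ILRXY@2: {C,T} ∩ {C} = {C} (intersection, +0)
IL@3: {G} ∪ {C} = {C,G} (union, +1)
XY@3: {C} ∪ {G} = {C,G} (union, +1)
ILXY@3: {C,G} ∩ {C,G} = {C,G} (intersection, +0)
ILRXY@3: {C,G} ∩ {G} = {G} (intersection, +0)
IL@4: {G} ∪ {A} = {A,G} (union, +1)
XY@4: {G} ∪ {C} = {C,G} (union, +1)
ILXY@4: {A,G} ∩ {C,G} = {G} (intersection, +0)
ILRXY@4: {G} ∪ {T} = {G,T} (union, +1)
per-site changes: [3, 3, 2, 2, 3]; total = 13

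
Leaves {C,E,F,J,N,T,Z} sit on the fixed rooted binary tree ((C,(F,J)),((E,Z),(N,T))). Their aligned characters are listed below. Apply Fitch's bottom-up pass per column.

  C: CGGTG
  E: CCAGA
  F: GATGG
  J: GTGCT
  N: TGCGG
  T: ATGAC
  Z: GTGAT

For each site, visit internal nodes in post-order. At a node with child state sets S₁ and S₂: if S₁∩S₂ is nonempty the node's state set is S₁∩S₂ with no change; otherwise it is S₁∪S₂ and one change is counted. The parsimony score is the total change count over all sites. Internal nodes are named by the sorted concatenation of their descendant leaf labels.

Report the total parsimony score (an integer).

19

[col 0] FJ: children F:{G}, J:{G} ∩→ {G}; cost 0
[col 0] CFJ: children C:{C}, FJ:{G} ∪→ {C,G}; cost 1
[col 0] EZ: children E:{C}, Z:{G} ∪→ {C,G}; cost 1
[col 0] NT: children N:{T}, T:{A} ∪→ {A,T}; cost 1
[col 0] ENTZ: children EZ:{C,G}, NT:{A,T} ∪→ {A,C,G,T}; cost 1
[col 0] CEFJNTZ: children CFJ:{C,G}, ENTZ:{A,C,G,T} ∩→ {C,G}; cost 0
[col 1] FJ: children F:{A}, J:{T} ∪→ {A,T}; cost 1
[col 1] CFJ: children C:{G}, FJ:{A,T} ∪→ {A,G,T}; cost 1
[col 1] EZ: children E:{C}, Z:{T} ∪→ {C,T}; cost 1
[col 1] NT: children N:{G}, T:{T} ∪→ {G,T}; cost 1
[col 1] ENTZ: children EZ:{C,T}, NT:{G,T} ∩→ {T}; cost 0
[col 1] CEFJNTZ: children CFJ:{A,G,T}, ENTZ:{T} ∩→ {T}; cost 0
[col 2] FJ: children F:{T}, J:{G} ∪→ {G,T}; cost 1
[col 2] CFJ: children C:{G}, FJ:{G,T} ∩→ {G}; cost 0
[col 2] EZ: children E:{A}, Z:{G} ∪→ {A,G}; cost 1
[col 2] NT: children N:{C}, T:{G} ∪→ {C,G}; cost 1
[col 2] ENTZ: children EZ:{A,G}, NT:{C,G} ∩→ {G}; cost 0
[col 2] CEFJNTZ: children CFJ:{G}, ENTZ:{G} ∩→ {G}; cost 0
[col 3] FJ: children F:{G}, J:{C} ∪→ {C,G}; cost 1
[col 3] CFJ: children C:{T}, FJ:{C,G} ∪→ {C,G,T}; cost 1
[col 3] EZ: children E:{G}, Z:{A} ∪→ {A,G}; cost 1
[col 3] NT: children N:{G}, T:{A} ∪→ {A,G}; cost 1
[col 3] ENTZ: children EZ:{A,G}, NT:{A,G} ∩→ {A,G}; cost 0
[col 3] CEFJNTZ: children CFJ:{C,G,T}, ENTZ:{A,G} ∩→ {G}; cost 0
[col 4] FJ: children F:{G}, J:{T} ∪→ {G,T}; cost 1
[col 4] CFJ: children C:{G}, FJ:{G,T} ∩→ {G}; cost 0
[col 4] EZ: children E:{A}, Z:{T} ∪→ {A,T}; cost 1
[col 4] NT: children N:{G}, T:{C} ∪→ {C,G}; cost 1
[col 4] ENTZ: children EZ:{A,T}, NT:{C,G} ∪→ {A,C,G,T}; cost 1
[col 4] CEFJNTZ: children CFJ:{G}, ENTZ:{A,C,G,T} ∩→ {G}; cost 0
per-site changes: [4, 4, 3, 4, 4]; total = 19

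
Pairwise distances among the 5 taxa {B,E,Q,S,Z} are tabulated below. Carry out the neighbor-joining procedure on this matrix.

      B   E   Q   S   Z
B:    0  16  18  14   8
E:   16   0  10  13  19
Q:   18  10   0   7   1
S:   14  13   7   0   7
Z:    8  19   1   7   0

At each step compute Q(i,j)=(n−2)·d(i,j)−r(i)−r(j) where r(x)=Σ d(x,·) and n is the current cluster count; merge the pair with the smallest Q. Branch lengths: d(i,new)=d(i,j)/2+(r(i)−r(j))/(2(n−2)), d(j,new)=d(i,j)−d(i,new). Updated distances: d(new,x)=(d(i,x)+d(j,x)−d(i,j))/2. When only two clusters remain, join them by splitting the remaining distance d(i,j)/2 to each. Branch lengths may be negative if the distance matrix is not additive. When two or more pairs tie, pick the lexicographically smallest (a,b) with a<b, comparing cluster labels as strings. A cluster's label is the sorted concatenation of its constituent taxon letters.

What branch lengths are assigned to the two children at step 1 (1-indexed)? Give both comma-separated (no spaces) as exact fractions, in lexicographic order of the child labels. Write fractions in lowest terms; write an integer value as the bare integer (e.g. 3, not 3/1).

2/3,1/3

iteration 1: select Q,Z (d=1, Q=-68); attach at lengths (2/3, 1/3); label the merged cluster QZ
  updated: d(B,QZ)=25/2, d(E,QZ)=14, d(QZ,S)=13/2
iteration 2: select B,E (d=16, Q=-107/2); attach at lengths (63/8, 65/8); label the merged cluster BE
  updated: d(BE,QZ)=21/4, d(BE,S)=11/2
iteration 3: select BE,QZ (d=21/4, Q=-69/4); attach at lengths (17/8, 25/8); label the merged cluster BEQZ
  updated: d(BEQZ,S)=27/8
iteration 4: select BEQZ,S (d=27/8); attach at lengths (27/16, 27/16); label the merged cluster BEQSZ
final tree: (((B:63/8,E:65/8):17/8,(Q:2/3,Z:1/3):25/8):27/16,S:27/16)
total length: 205/8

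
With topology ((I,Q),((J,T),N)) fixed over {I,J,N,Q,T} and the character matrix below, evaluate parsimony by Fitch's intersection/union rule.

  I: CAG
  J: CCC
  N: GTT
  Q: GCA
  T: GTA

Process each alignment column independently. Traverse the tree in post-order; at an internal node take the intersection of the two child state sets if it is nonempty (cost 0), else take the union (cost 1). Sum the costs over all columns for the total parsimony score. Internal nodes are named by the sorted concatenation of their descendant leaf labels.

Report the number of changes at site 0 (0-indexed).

2

[col 0] IQ: children I:{C}, Q:{G} ∪→ {C,G}; cost 1
[col 0] JT: children J:{C}, T:{G} ∪→ {C,G}; cost 1
[col 0] JNT: children JT:{C,G}, N:{G} ∩→ {G}; cost 0
[col 0] IJNQT: children IQ:{C,G}, JNT:{G} ∩→ {G}; cost 0
[col 1] IQ: children I:{A}, Q:{C} ∪→ {A,C}; cost 1
[col 1] JT: children J:{C}, T:{T} ∪→ {C,T}; cost 1
[col 1] JNT: children JT:{C,T}, N:{T} ∩→ {T}; cost 0
[col 1] IJNQT: children IQ:{A,C}, JNT:{T} ∪→ {A,C,T}; cost 1
[col 2] IQ: children I:{G}, Q:{A} ∪→ {A,G}; cost 1
[col 2] JT: children J:{C}, T:{A} ∪→ {A,C}; cost 1
[col 2] JNT: children JT:{A,C}, N:{T} ∪→ {A,C,T}; cost 1
[col 2] IJNQT: children IQ:{A,G}, JNT:{A,C,T} ∩→ {A}; cost 0
per-site changes: [2, 3, 3]; total = 8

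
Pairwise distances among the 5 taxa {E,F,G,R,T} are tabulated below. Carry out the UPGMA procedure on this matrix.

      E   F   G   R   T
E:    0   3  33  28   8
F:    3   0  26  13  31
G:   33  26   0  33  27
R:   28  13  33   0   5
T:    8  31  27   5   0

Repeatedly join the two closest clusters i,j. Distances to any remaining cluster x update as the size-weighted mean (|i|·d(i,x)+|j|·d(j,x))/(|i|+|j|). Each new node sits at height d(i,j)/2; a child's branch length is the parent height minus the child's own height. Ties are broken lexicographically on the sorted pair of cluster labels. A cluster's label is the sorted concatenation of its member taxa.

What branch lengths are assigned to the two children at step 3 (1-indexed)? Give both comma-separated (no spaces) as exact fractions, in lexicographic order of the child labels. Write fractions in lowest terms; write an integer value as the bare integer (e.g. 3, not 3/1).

17/2,15/2

iteration 1: select E,F (d=3); attach at lengths (3/2, 3/2); label the merged cluster EF
  updated: d(EF,G)=59/2, d(EF,R)=41/2, d(EF,T)=39/2
iteration 2: select R,T (d=5); attach at lengths (5/2, 5/2); label the merged cluster RT
  updated: d(EF,RT)=20, d(G,RT)=30
iteration 3: select EF,RT (d=20); attach at lengths (17/2, 15/2); label the merged cluster EFRT
  updated: d(EFRT,G)=119/4
iteration 4: select EFRT,G (d=119/4); attach at lengths (39/8, 119/8); label the merged cluster EFGRT
final tree: (((E:3/2,F:3/2):17/2,(R:5/2,T:5/2):15/2):39/8,G:119/8)
total length: 175/4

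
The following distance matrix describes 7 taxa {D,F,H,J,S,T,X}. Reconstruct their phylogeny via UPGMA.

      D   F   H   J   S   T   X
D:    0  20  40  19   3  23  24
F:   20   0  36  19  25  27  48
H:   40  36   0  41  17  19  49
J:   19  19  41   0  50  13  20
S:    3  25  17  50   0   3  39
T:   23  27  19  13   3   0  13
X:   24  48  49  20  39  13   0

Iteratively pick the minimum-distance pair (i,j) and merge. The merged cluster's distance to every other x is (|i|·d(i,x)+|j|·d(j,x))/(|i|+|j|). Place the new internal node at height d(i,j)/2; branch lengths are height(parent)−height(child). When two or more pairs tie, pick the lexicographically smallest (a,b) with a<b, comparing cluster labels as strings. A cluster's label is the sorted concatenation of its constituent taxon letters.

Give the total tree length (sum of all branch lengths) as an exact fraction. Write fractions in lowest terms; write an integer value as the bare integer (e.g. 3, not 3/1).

step 1: merge (D,S) at d=3; branch lengths D→3/2, S→3/2; new cluster DS
  updated: d(DS,F)=45/2, d(DS,H)=57/2, d(DS,J)=69/2, d(DS,T)=13, d(DS,X)=63/2
step 2: merge (DS,T) at d=13; branch lengths DS→5, T→13/2; new cluster DST
  updated: d(DST,F)=24, d(DST,H)=76/3, d(DST,J)=82/3, d(DST,X)=76/3
step 3: merge (F,J) at d=19; branch lengths F→19/2, J→19/2; new cluster FJ
  updated: d(DST,FJ)=77/3, d(FJ,H)=77/2, d(FJ,X)=34
step 4: merge (DST,H) at d=76/3; branch lengths DST→37/6, H→38/3; new cluster DHST
  updated: d(DHST,FJ)=231/8, d(DHST,X)=125/4
step 5: merge (DHST,FJ) at d=231/8; branch lengths DHST→85/48, FJ→79/16; new cluster DFHJST
  updated: d(DFHJST,X)=193/6
step 6: merge (DFHJST,X) at d=193/6; branch lengths DFHJST→79/48, X→193/12; new cluster DFHJSTX
final tree: (((((D:3/2,S:3/2):5,T:13/2):37/6,H:38/3):85/48,(F:19/2,J:19/2):79/16):79/48,X:193/12)
total length: 3685/48

3685/48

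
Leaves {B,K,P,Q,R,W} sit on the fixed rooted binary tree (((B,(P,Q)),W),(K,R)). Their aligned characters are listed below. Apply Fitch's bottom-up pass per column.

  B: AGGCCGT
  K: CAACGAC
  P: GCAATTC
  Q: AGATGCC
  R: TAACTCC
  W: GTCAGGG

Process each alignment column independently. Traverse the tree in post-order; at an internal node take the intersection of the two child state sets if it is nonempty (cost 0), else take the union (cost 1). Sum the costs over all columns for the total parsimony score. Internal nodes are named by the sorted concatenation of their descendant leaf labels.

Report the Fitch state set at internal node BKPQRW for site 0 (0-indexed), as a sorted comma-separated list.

A,C,G,T

PQ@0: {G} ∪ {A} = {A,G} (union, +1)
BPQ@0: {A} ∩ {A,G} = {A} (intersection, +0)
BPQW@0: {A} ∪ {G} = {A,G} (union, +1)
KR@0: {C} ∪ {T} = {C,T} (union, +1)
BKPQRW@0: {A,G} ∪ {C,T} = {A,C,G,T} (union, +1)
PQ@1: {C} ∪ {G} = {C,G} (union, +1)
BPQ@1: {G} ∩ {C,G} = {G} (intersection, +0)
BPQW@1: {G} ∪ {T} = {G,T} (union, +1)
KR@1: {A} ∩ {A} = {A} (intersection, +0)
BKPQRW@1: {G,T} ∪ {A} = {A,G,T} (union, +1)
PQ@2: {A} ∩ {A} = {A} (intersection, +0)
BPQ@2: {G} ∪ {A} = {A,G} (union, +1)
BPQW@2: {A,G} ∪ {C} = {A,C,G} (union, +1)
KR@2: {A} ∩ {A} = {A} (intersection, +0)
BKPQRW@2: {A,C,G} ∩ {A} = {A} (intersection, +0)
PQ@3: {A} ∪ {T} = {A,T} (union, +1)
BPQ@3: {C} ∪ {A,T} = {A,C,T} (union, +1)
BPQW@3: {A,C,T} ∩ {A} = {A} (intersection, +0)
KR@3: {C} ∩ {C} = {C} (intersection, +0)
BKPQRW@3: {A} ∪ {C} = {A,C} (union, +1)
PQ@4: {T} ∪ {G} = {G,T} (union, +1)
BPQ@4: {C} ∪ {G,T} = {C,G,T} (union, +1)
BPQW@4: {C,G,T} ∩ {G} = {G} (intersection, +0)
KR@4: {G} ∪ {T} = {G,T} (union, +1)
BKPQRW@4: {G} ∩ {G,T} = {G} (intersection, +0)
PQ@5: {T} ∪ {C} = {C,T} (union, +1)
BPQ@5: {G} ∪ {C,T} = {C,G,T} (union, +1)
BPQW@5: {C,G,T} ∩ {G} = {G} (intersection, +0)
KR@5: {A} ∪ {C} = {A,C} (union, +1)
BKPQRW@5: {G} ∪ {A,C} = {A,C,G} (union, +1)
PQ@6: {C} ∩ {C} = {C} (intersection, +0)
BPQ@6: {T} ∪ {C} = {C,T} (union, +1)
BPQW@6: {C,T} ∪ {G} = {C,G,T} (union, +1)
KR@6: {C} ∩ {C} = {C} (intersection, +0)
BKPQRW@6: {C,G,T} ∩ {C} = {C} (intersection, +0)
per-site changes: [4, 3, 2, 3, 3, 4, 2]; total = 21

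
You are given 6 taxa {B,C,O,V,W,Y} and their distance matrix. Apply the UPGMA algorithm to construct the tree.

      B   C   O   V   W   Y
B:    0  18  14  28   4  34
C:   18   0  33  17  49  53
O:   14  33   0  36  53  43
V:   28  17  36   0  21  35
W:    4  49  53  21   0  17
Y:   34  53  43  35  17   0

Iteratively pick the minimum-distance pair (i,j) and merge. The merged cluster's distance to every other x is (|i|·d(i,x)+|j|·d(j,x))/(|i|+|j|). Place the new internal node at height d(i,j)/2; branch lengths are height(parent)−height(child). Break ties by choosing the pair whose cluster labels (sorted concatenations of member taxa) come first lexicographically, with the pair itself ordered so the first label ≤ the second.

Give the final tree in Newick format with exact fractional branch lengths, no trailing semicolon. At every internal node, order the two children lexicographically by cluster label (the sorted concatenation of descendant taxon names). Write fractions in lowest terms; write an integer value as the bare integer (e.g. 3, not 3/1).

((((B:2,W:2):43/4,Y:51/4):17/4,(C:17/2,V:17/2):17/2):9/10,O:179/10)

step 1: merge (B,W) at d=4; branch lengths B→2, W→2; new cluster BW
  updated: d(BW,C)=67/2, d(BW,O)=67/2, d(BW,V)=49/2, d(BW,Y)=51/2
step 2: merge (C,V) at d=17; branch lengths C→17/2, V→17/2; new cluster CV
  updated: d(BW,CV)=29, d(CV,O)=69/2, d(CV,Y)=44
step 3: merge (BW,Y) at d=51/2; branch lengths BW→43/4, Y→51/4; new cluster BWY
  updated: d(BWY,CV)=34, d(BWY,O)=110/3
step 4: merge (BWY,CV) at d=34; branch lengths BWY→17/4, CV→17/2; new cluster BCVWY
  updated: d(BCVWY,O)=179/5
step 5: merge (BCVWY,O) at d=179/5; branch lengths BCVWY→9/10, O→179/10; new cluster BCOVWY
final tree: ((((B:2,W:2):43/4,Y:51/4):17/4,(C:17/2,V:17/2):17/2):9/10,O:179/10)
total length: 1521/20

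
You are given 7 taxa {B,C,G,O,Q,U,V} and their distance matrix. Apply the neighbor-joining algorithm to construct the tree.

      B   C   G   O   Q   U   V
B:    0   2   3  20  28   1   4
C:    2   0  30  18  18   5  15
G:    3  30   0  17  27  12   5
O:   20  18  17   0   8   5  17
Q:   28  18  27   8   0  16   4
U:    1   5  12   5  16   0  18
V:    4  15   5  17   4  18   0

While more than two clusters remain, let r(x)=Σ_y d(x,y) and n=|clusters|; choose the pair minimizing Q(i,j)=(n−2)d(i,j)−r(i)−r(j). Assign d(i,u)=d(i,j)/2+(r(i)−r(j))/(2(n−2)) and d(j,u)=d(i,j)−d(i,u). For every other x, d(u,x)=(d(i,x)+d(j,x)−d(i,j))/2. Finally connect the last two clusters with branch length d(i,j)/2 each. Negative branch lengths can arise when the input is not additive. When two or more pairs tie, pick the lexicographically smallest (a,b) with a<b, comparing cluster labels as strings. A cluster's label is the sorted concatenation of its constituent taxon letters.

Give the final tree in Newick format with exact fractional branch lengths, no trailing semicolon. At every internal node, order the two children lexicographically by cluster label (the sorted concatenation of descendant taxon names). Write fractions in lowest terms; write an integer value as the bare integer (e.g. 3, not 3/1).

((((B:-65/24,(G:79/16,V:1/16):89/24):181/32,C:155/32):45/32,(O:12/5,Q:28/5):241/32):-33/64,U:-33/64)

iteration 1: select O,Q (d=8, Q=-146); attach at lengths (12/5, 28/5); label the merged cluster OQ
  updated: d(B,OQ)=20, d(C,OQ)=14, d(G,OQ)=18, d(OQ,U)=13/2, d(OQ,V)=13/2
iteration 2: select G,V (d=5, Q=-193/2); attach at lengths (79/16, 1/16); label the merged cluster GV
  updated: d(B,GV)=1, d(C,GV)=20, d(GV,OQ)=39/4, d(GV,U)=25/2
iteration 3: select B,GV (d=1, Q=-257/4); attach at lengths (-65/24, 89/24); label the merged cluster BGV
  updated: d(BGV,C)=21/2, d(BGV,OQ)=115/8, d(BGV,U)=25/4
iteration 4: select BGV,C (d=21/2, Q=-317/8); attach at lengths (181/32, 155/32); label the merged cluster BCGV
  updated: d(BCGV,OQ)=143/16, d(BCGV,U)=3/8
iteration 5: select BCGV,OQ (d=143/16, Q=-253/16); attach at lengths (45/32, 241/32); label the merged cluster BCGOQV
  updated: d(BCGOQV,U)=-33/32
iteration 6: select BCGOQV,U (d=-33/32); attach at lengths (-33/64, -33/64); label the merged cluster BCGOQUV
final tree: ((((B:-65/24,(G:79/16,V:1/16):89/24):181/32,C:155/32):45/32,(O:12/5,Q:28/5):241/32):-33/64,U:-33/64)
total length: 1037/32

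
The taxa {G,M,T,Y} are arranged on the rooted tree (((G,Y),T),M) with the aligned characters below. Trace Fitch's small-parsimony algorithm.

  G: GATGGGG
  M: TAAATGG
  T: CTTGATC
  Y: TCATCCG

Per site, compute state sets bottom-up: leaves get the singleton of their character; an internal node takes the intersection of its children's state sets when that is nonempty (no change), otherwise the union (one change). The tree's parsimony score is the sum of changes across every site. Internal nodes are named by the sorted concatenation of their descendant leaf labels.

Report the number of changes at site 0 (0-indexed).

2

[col 0] GY: children G:{G}, Y:{T} ∪→ {G,T}; cost 1
[col 0] GTY: children GY:{G,T}, T:{C} ∪→ {C,G,T}; cost 1
[col 0] GMTY: children GTY:{C,G,T}, M:{T} ∩→ {T}; cost 0
[col 1] GY: children G:{A}, Y:{C} ∪→ {A,C}; cost 1
[col 1] GTY: children GY:{A,C}, T:{T} ∪→ {A,C,T}; cost 1
[col 1] GMTY: children GTY:{A,C,T}, M:{A} ∩→ {A}; cost 0
[col 2] GY: children G:{T}, Y:{A} ∪→ {A,T}; cost 1
[col 2] GTY: children GY:{A,T}, T:{T} ∩→ {T}; cost 0
[col 2] GMTY: children GTY:{T}, M:{A} ∪→ {A,T}; cost 1
[col 3] GY: children G:{G}, Y:{T} ∪→ {G,T}; cost 1
[col 3] GTY: children GY:{G,T}, T:{G} ∩→ {G}; cost 0
[col 3] GMTY: children GTY:{G}, M:{A} ∪→ {A,G}; cost 1
[col 4] GY: children G:{G}, Y:{C} ∪→ {C,G}; cost 1
[col 4] GTY: children GY:{C,G}, T:{A} ∪→ {A,C,G}; cost 1
[col 4] GMTY: children GTY:{A,C,G}, M:{T} ∪→ {A,C,G,T}; cost 1
[col 5] GY: children G:{G}, Y:{C} ∪→ {C,G}; cost 1
[col 5] GTY: children GY:{C,G}, T:{T} ∪→ {C,G,T}; cost 1
[col 5] GMTY: children GTY:{C,G,T}, M:{G} ∩→ {G}; cost 0
[col 6] GY: children G:{G}, Y:{G} ∩→ {G}; cost 0
[col 6] GTY: children GY:{G}, T:{C} ∪→ {C,G}; cost 1
[col 6] GMTY: children GTY:{C,G}, M:{G} ∩→ {G}; cost 0
per-site changes: [2, 2, 2, 2, 3, 2, 1]; total = 14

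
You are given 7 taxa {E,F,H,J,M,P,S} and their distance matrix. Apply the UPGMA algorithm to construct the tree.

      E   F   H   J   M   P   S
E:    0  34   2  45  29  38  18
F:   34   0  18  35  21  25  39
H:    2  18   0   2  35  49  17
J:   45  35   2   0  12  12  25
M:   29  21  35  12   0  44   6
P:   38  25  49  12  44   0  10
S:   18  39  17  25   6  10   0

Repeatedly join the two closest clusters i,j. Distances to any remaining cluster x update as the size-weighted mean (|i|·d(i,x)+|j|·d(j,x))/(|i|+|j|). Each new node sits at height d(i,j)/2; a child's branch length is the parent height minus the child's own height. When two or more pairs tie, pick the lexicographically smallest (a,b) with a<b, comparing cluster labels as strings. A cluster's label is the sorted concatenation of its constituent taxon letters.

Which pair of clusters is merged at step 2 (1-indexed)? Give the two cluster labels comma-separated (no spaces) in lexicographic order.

iteration 1: select E,H (d=2); attach at lengths (1, 1); label the merged cluster EH
  updated: d(EH,F)=26, d(EH,J)=47/2, d(EH,M)=32, d(EH,P)=87/2, d(EH,S)=35/2
iteration 2: select M,S (d=6); attach at lengths (3, 3); label the merged cluster MS
  updated: d(EH,MS)=99/4, d(F,MS)=30, d(J,MS)=37/2, d(MS,P)=27
iteration 3: select J,P (d=12); attach at lengths (6, 6); label the merged cluster JP
  updated: d(EH,JP)=67/2, d(F,JP)=30, d(JP,MS)=91/4
iteration 4: select JP,MS (d=91/4); attach at lengths (43/8, 67/8); label the merged cluster JMPS
  updated: d(EH,JMPS)=233/8, d(F,JMPS)=30
iteration 5: select EH,F (d=26); attach at lengths (12, 13); label the merged cluster EFH
  updated: d(EFH,JMPS)=353/12
iteration 6: select EFH,JMPS (d=353/12); attach at lengths (41/24, 10/3); label the merged cluster EFHJMPS
final tree: (((E:1,H:1):12,F:13):41/24,((J:6,P:6):43/8,(M:3,S:3):67/8):10/3)
total length: 1531/24

M,S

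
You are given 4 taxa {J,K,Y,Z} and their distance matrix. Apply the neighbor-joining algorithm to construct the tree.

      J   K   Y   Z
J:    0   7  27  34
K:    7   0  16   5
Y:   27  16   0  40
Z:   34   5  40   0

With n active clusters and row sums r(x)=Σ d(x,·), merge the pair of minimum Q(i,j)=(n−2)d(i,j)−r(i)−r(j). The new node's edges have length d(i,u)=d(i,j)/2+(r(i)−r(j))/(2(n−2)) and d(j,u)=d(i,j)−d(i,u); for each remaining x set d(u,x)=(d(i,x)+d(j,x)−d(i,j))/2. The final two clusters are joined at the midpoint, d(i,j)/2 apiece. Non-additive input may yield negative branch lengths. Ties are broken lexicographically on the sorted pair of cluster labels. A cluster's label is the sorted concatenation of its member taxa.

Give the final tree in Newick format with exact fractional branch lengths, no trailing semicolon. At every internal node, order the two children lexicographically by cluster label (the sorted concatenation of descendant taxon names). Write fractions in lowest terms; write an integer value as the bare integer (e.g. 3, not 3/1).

1. join J+Y (d=27, Q=-97) ⇒ JY; edges |J|=39/4, |Y|=69/4
  updated: d(JY,K)=-2, d(JY,Z)=47/2
2. join JY+K (d=-2, Q=-53/2) ⇒ JKY; edges |JY|=33/4, |K|=-41/4
  updated: d(JKY,Z)=61/4
3. join JKY+Z (d=61/4) ⇒ JKYZ; edges |JKY|=61/8, |Z|=61/8
final tree: (((J:39/4,Y:69/4):33/4,K:-41/4):61/8,Z:61/8)
total length: 161/4

(((J:39/4,Y:69/4):33/4,K:-41/4):61/8,Z:61/8)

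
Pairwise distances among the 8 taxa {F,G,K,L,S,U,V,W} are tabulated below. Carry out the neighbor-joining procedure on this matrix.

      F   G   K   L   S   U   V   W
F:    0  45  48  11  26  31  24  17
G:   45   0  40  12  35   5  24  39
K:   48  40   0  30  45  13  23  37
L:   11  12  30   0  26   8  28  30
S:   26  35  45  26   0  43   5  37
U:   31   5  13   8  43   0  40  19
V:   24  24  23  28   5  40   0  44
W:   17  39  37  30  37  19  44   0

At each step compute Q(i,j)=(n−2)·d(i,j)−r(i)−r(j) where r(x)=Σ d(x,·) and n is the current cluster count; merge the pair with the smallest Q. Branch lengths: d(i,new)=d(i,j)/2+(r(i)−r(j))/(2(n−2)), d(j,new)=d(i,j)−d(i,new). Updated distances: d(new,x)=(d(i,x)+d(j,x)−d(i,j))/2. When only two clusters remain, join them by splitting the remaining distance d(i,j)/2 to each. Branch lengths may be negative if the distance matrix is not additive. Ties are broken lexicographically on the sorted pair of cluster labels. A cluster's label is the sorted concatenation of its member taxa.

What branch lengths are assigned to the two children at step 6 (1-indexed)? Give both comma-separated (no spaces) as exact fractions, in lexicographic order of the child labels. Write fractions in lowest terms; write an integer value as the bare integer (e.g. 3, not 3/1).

51/16,299/16

iteration 1: select S,V (d=5, Q=-375); attach at lengths (59/12, 1/12); label the merged cluster SV
  updated: d(F,SV)=45/2, d(G,SV)=27, d(K,SV)=63/2, d(L,SV)=49/2, d(SV,U)=39, d(SV,W)=38
iteration 2: select F,W (d=17, Q=-539/2); attach at lengths (159/20, 181/20); label the merged cluster FW
  updated: d(FW,G)=67/2, d(FW,K)=34, d(FW,L)=12, d(FW,SV)=87/4, d(FW,U)=33/2
iteration 3: select G,U (d=5, Q=-179); attach at lengths (7, -2); label the merged cluster GU
  updated: d(FW,GU)=45/2, d(GU,K)=24, d(GU,L)=15/2, d(GU,SV)=61/2
iteration 4: select GU,L (d=15/2, Q=-136); attach at lengths (11/2, 2); label the merged cluster GLU
  updated: d(FW,GLU)=27/2, d(GLU,K)=93/4, d(GLU,SV)=95/4
iteration 5: select FW,GLU (d=27/2, Q=-411/4); attach at lengths (143/16, 73/16); label the merged cluster FGLUW
  updated: d(FGLUW,K)=175/8, d(FGLUW,SV)=16
iteration 6: select FGLUW,K (d=175/8, Q=-555/8); attach at lengths (51/16, 299/16); label the merged cluster FGKLUW
  updated: d(FGKLUW,SV)=205/16
iteration 7: select FGKLUW,SV (d=205/16); attach at lengths (205/32, 205/32); label the merged cluster FGKLSUVW
final tree: ((((F:159/20,W:181/20):143/16,((G:7,U:-2):11/2,L:2):73/16):51/16,K:299/16):205/32,(S:59/12,V:1/12):205/32)
total length: 1323/16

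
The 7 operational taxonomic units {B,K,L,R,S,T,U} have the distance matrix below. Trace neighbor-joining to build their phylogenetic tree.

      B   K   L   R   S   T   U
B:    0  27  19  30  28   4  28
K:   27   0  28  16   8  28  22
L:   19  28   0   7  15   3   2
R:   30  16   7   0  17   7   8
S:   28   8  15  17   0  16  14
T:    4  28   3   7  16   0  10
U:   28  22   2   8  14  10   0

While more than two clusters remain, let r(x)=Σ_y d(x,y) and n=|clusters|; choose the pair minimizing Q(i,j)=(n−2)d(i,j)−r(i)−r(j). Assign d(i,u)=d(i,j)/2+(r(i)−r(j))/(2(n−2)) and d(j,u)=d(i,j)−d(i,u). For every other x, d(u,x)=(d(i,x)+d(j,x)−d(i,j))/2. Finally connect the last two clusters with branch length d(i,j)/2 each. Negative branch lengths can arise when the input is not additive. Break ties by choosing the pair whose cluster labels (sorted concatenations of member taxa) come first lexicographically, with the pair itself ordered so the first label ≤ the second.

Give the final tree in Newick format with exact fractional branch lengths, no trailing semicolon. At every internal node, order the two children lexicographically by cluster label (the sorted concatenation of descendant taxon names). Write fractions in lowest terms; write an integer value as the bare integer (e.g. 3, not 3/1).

((((B:157/16,T:-93/16):19/2,(L:1/12,U:23/12):5/2):15/8,(K:71/10,S:9/10):71/8):29/16,R:29/16)

1. join K+S (d=8, Q=-187) ⇒ KS; edges |K|=71/10, |S|=9/10
  updated: d(B,KS)=47/2, d(KS,L)=35/2, d(KS,R)=25/2, d(KS,T)=18, d(KS,U)=14
2. join B+T (d=4, Q=-261/2) ⇒ BT; edges |B|=157/16, |T|=-93/16
  updated: d(BT,KS)=75/4, d(BT,L)=9, d(BT,R)=33/2, d(BT,U)=17
3. join L+U (d=2, Q=-141/2) ⇒ LU; edges |L|=1/12, |U|=23/12
  updated: d(BT,LU)=12, d(KS,LU)=59/4, d(LU,R)=13/2
4. join BT+LU (d=12, Q=-113/2) ⇒ BLTU; edges |BT|=19/2, |LU|=5/2
  updated: d(BLTU,KS)=43/4, d(BLTU,R)=11/2
5. join BLTU+KS (d=43/4, Q=-115/4) ⇒ BKLSTU; edges |BLTU|=15/8, |KS|=71/8
  updated: d(BKLSTU,R)=29/8
6. join BKLSTU+R (d=29/8) ⇒ BKLRSTU; edges |BKLSTU|=29/16, |R|=29/16
final tree: ((((B:157/16,T:-93/16):19/2,(L:1/12,U:23/12):5/2):15/8,(K:71/10,S:9/10):71/8):29/16,R:29/16)
total length: 323/8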